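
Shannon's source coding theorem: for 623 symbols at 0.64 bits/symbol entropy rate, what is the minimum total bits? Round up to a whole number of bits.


Minimum bits >= n * H = 623 * 0.64 = 398.72, rounded up to a whole number of bits = 399

399 bits


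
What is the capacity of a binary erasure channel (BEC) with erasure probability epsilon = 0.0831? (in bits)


C = 1 - epsilon = 1 - 0.0831 = 0.9169

0.9169 bits


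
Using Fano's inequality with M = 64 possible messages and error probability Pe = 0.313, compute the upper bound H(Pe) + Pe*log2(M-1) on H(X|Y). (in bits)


H(Pe) = -Pe*log2(Pe) - (1-Pe)*log2(1-Pe) = -0.313*log2(0.313) - 0.687*log2(0.687) = 0.524515 + 0.372092 = 0.8966. Pe*log2(M-1) = 0.313*log2(63) = 1.870889. Bound = H(Pe) + Pe*log2(M-1) = 0.524515 + 0.372092 + 1.870889 = 2.7675

2.7675 bits


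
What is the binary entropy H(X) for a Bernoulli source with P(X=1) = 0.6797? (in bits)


H = -p*log2(p) - (1-p)*log2(1-p). -0.6797*log2(0.6797) = 0.378613; -0.3203*log2(0.3203) = 0.526094. H = 0.378613 + 0.526094 = 0.9047

0.9047 bits


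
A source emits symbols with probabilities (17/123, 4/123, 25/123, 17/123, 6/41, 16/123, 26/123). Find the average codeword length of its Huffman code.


Huffman construction (repeatedly merge the two least-probable nodes; each merge adds 1 bit to every symbol beneath it): 4/123 + 16/123 = 20/123; 17/123 + 17/123 = 34/123; 6/41 + 20/123 = 38/123; 25/123 + 26/123 = 17/41; 34/123 + 38/123 = 24/41; 17/41 + 24/41 = 1. Resulting codeword lengths (in the order the probabilities were given): (3, 4, 2, 3, 3, 4, 2). L_avg = sum(p_i * l_i) = 17/123*3 + 4/123*4 + 25/123*2 + 17/123*3 + 6/41*3 + 16/123*4 + 26/123*2 = 338/123 = 2.748

2.748 bits


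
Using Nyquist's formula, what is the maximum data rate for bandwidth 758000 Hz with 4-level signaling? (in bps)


Rate = 2 * B * log2(M) = 2 * 758000 * 2.0 = 3032000.0

3032000.0 bps


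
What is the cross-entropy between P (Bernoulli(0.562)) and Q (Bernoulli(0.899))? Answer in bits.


H(P,Q) = -p*log2(q) - (1-p)*log2(1-q). -0.562*log2(0.899) = 0.086327; -0.438*log2(0.101) = 1.448717. H(P,Q) = 0.086327 + 1.448717 = 1.535

1.535 bits


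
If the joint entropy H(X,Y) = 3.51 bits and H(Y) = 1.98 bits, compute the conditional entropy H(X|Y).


H(X|Y) = H(X,Y) - H(Y) = 3.51 - 1.98 = 1.53

1.53 bits


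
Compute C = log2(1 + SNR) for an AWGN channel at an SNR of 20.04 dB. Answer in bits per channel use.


SNR_linear = 10^(20.04/10) = 100.9253; C = log2(1 + SNR_linear) = log2(1 + 100.9253) = 6.6714

6.6714 bits/channel use


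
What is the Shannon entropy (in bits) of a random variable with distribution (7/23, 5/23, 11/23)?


H = -sum(p_i * log2(p_i)). Terms: -(7/23)*log2(7/23) = 0.522324; -(5/23)*log2(5/23) = 0.478616; -(11/23)*log2(11/23) = 0.508932. H = 0.522324 + 0.478616 + 0.508932 = 1.5099

1.5099 bits


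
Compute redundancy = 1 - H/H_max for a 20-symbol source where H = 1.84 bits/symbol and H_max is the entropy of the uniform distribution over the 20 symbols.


H_max = log2(K) = log2(20) = 4.3219 bits/symbol. Redundancy = 1 - H/H_max = 1 - 1.84/4.3219 = 1 - 0.4257 = 0.5743

0.5743


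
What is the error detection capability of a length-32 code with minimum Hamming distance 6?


Detection capability = d_min - 1 = 6 - 1 = 5

5 errors


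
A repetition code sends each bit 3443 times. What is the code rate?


Rate = k/n = 1/3443

1/3443


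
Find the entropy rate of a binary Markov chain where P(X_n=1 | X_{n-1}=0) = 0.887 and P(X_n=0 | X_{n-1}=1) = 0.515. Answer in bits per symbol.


Stationary distribution: pi_0 = p10/(p01+p10) = 0.3673, pi_1 = 0.6327. Entropy rate H' = pi_0*H(p01) + pi_1*H(p10) = 0.3673*0.5089 + 0.6327*0.9994 = 0.8192

0.8192 bits/symbol


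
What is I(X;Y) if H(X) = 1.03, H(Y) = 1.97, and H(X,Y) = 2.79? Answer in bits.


I(X;Y) = H(X) + H(Y) - H(X,Y) = 1.03 + 1.97 - 2.79 = 0.21

0.21 bits


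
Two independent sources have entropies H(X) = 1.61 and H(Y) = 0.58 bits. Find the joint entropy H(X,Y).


For independent variables, H(X,Y) = H(X) + H(Y) = 1.61 + 0.58 = 2.19

2.19 bits


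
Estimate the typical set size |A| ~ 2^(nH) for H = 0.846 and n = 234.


log2|A_typical| = nH = 234 * 0.846 = 197.964, so |A_typical| ~ 2^197.964 = 3.918e+59

3.918e+59


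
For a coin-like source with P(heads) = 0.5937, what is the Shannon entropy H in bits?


H = -p*log2(p) - (1-p)*log2(1-p). -0.5937*log2(0.5937) = 0.446578; -0.4063*log2(0.4063) = 0.527939. H = 0.446578 + 0.527939 = 0.9745

0.9745 bits


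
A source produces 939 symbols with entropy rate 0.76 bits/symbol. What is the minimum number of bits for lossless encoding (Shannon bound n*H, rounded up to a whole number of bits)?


Minimum bits >= n * H = 939 * 0.76 = 713.64, rounded up to a whole number of bits = 714

714 bits


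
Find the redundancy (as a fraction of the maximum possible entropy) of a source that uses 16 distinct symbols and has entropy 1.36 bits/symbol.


H_max = log2(K) = log2(16) = 4.0 bits/symbol. Redundancy = 1 - H/H_max = 1 - 1.36/4.0 = 1 - 0.34 = 0.66

0.66


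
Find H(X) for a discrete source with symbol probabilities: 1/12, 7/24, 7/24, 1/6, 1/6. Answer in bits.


H = -sum(p_i * log2(p_i)). Terms: -(1/12)*log2(1/12) = 0.298747; -(7/24)*log2(7/24) = 0.518469; -(7/24)*log2(7/24) = 0.518469; -(1/6)*log2(1/6) = 0.430827; -(1/6)*log2(1/6) = 0.430827. H = 0.298747 + 0.518469 + 0.518469 + 0.430827 + 0.430827 = 2.1973

2.1973 bits


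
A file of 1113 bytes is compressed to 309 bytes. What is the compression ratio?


Ratio = original / compressed = 1113 / 309 = 3.6019

3.6019


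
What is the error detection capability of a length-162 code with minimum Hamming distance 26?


Detection capability = d_min - 1 = 26 - 1 = 25

25 errors


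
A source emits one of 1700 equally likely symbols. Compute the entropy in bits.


H = log2(n) = log2(1700) = 10.7313

10.7313 bits


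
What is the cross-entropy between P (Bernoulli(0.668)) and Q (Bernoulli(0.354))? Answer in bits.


H(P,Q) = -p*log2(q) - (1-p)*log2(1-q). -0.668*log2(0.354) = 1.000783; -0.332*log2(0.646) = 0.209291. H(P,Q) = 1.000783 + 0.209291 = 1.2101

1.2101 bits


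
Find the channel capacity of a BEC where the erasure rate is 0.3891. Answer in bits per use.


C = 1 - epsilon = 1 - 0.3891 = 0.6109

0.6109 bits


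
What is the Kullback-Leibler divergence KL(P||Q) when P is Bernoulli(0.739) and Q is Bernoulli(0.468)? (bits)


KL = p*log2(p/q) + (1-p)*log2((1-p)/(1-q)) = 0.739*log2(0.739/0.468) + 0.261*log2(0.261/0.532) = 0.2189

0.2189 bits


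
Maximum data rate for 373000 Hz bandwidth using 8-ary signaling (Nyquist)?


Rate = 2 * B * log2(M) = 2 * 373000 * 3.0 = 2238000.0

2238000.0 bps


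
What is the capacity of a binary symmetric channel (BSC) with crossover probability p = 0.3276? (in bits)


H(p) = -p*log2(p) - (1-p)*log2(1-p) = -0.3276*log2(0.3276) - 0.6724*log2(0.6724) = 0.527434 + 0.385022 = 0.9125. C = 1 - H(p) = 1 - 0.9125 = 0.0875

0.0875 bits


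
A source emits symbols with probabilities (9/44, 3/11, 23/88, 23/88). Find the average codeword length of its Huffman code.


Huffman construction (repeatedly merge the two least-probable nodes; each merge adds 1 bit to every symbol beneath it): 9/44 + 23/88 = 41/88; 23/88 + 3/11 = 47/88; 41/88 + 47/88 = 1. Resulting codeword lengths (in the order the probabilities were given): (2, 2, 2, 2). L_avg = sum(p_i * l_i) = 9/44*2 + 3/11*2 + 23/88*2 + 23/88*2 = 2

2.0 bits


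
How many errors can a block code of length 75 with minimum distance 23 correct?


Correction capability = floor((d-1)/2) = floor((23-1)/2) = 11

11 errors


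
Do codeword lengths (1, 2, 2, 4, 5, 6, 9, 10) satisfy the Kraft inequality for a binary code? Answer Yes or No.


Kraft sum = sum(2^(-l_i)) = 1.1123, need <= 1. Result: violated (a binary prefix-free code with these lengths cannot exist)

No


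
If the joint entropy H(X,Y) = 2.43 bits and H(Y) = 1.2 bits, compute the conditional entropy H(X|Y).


H(X|Y) = H(X,Y) - H(Y) = 2.43 - 1.2 = 1.23

1.23 bits


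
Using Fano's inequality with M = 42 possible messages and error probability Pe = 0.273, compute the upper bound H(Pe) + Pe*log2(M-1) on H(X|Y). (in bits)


H(Pe) = -Pe*log2(Pe) - (1-Pe)*log2(1-Pe) = -0.273*log2(0.273) - 0.727*log2(0.727) = 0.511336 + 0.334400 = 0.8457. Pe*log2(M-1) = 0.273*log2(41) = 1.462612. Bound = H(Pe) + Pe*log2(M-1) = 0.511336 + 0.334400 + 1.462612 = 2.3083

2.3083 bits


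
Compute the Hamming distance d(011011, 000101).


Count differing positions: . ^ ^ ^ ^ . = 4 differences

4


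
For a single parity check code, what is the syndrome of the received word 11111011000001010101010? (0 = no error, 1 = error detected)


Syndrome = XOR of all bits = 1 XOR 1 XOR 1 XOR 1 XOR 1 XOR 0 XOR 1 XOR 1 XOR 0 XOR 0 XOR 0 XOR 0 XOR 0 XOR 1 XOR 0 XOR 1 XOR 0 XOR 1 XOR 0 XOR 1 XOR 0 XOR 1 XOR 0 = 0

0


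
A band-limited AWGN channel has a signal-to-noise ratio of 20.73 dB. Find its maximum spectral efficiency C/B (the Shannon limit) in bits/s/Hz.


SNR_linear = 10^(20.73/10) = 118.3042; C/B = log2(1 + SNR_linear) = log2(1 + 118.3042) = 6.8985

6.8985 bits/s/Hz


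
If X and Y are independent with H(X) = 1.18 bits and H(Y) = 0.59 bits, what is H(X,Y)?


For independent variables, H(X,Y) = H(X) + H(Y) = 1.18 + 0.59 = 1.77

1.77 bits


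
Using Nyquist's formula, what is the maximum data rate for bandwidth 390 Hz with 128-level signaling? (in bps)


Rate = 2 * B * log2(M) = 2 * 390 * 7.0 = 5460.0

5460.0 bps


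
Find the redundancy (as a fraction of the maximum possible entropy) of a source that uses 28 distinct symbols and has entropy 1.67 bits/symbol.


H_max = log2(K) = log2(28) = 4.8074 bits/symbol. Redundancy = 1 - H/H_max = 1 - 1.67/4.8074 = 1 - 0.3474 = 0.6526

0.6526


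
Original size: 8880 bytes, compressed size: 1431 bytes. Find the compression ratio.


Ratio = original / compressed = 8880 / 1431 = 6.2055

6.2055


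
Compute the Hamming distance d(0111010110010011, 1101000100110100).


Count differing positions: ^ . ^ . . ^ . . ^ . ^ . . ^ ^ ^ = 8 differences

8


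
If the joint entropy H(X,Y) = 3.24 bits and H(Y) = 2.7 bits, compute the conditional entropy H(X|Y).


H(X|Y) = H(X,Y) - H(Y) = 3.24 - 2.7 = 0.54

0.54 bits


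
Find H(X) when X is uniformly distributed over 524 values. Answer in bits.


H = log2(n) = log2(524) = 9.0334

9.0334 bits


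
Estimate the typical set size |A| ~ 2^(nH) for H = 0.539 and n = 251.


log2|A_typical| = nH = 251 * 0.539 = 135.289, so |A_typical| ~ 2^135.289 = 5.322e+40

5.322e+40


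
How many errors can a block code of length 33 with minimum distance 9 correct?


Correction capability = floor((d-1)/2) = floor((9-1)/2) = 4

4 errors


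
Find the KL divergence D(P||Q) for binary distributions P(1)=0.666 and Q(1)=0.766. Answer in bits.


KL = p*log2(p/q) + (1-p)*log2((1-p)/(1-q)) = 0.666*log2(0.666/0.766) + 0.334*log2(0.334/0.234) = 0.037

0.037 bits


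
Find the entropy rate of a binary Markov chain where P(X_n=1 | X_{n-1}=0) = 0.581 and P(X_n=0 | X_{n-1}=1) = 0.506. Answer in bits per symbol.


Stationary distribution: pi_0 = p10/(p01+p10) = 0.4655, pi_1 = 0.5345. Entropy rate H' = pi_0*H(p01) + pi_1*H(p10) = 0.4655*0.981 + 0.5345*0.9999 = 0.9911

0.9911 bits/symbol


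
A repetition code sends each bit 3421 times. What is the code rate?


Rate = k/n = 1/3421

1/3421


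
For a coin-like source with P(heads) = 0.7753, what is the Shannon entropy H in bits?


H = -p*log2(p) - (1-p)*log2(1-p). -0.7753*log2(0.7753) = 0.284670; -0.2247*log2(0.2247) = 0.483988. H = 0.284670 + 0.483988 = 0.7687

0.7687 bits


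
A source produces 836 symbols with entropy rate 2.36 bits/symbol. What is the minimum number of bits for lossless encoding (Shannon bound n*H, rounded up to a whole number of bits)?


Minimum bits >= n * H = 836 * 2.36 = 1972.96, rounded up to a whole number of bits = 1973

1973 bits


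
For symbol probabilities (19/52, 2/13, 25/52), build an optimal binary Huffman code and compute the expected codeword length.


Huffman construction (repeatedly merge the two least-probable nodes; each merge adds 1 bit to every symbol beneath it): 2/13 + 19/52 = 27/52; 25/52 + 27/52 = 1. Resulting codeword lengths (in the order the probabilities were given): (2, 2, 1). L_avg = sum(p_i * l_i) = 19/52*2 + 2/13*2 + 25/52*1 = 79/52 = 1.5192

1.5192 bits


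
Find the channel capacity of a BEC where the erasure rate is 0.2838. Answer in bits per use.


C = 1 - epsilon = 1 - 0.2838 = 0.7162

0.7162 bits


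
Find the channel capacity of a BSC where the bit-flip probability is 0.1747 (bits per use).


H(p) = -p*log2(p) - (1-p)*log2(1-p) = -0.1747*log2(0.1747) - 0.8253*log2(0.8253) = 0.439728 + 0.228616 = 0.6683. C = 1 - H(p) = 1 - 0.6683 = 0.3317

0.3317 bits


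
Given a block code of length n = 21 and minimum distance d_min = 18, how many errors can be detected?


Detection capability = d_min - 1 = 18 - 1 = 17

17 errors


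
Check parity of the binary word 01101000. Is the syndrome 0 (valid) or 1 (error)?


Syndrome = XOR of all bits = 0 XOR 1 XOR 1 XOR 0 XOR 1 XOR 0 XOR 0 XOR 0 = 1

1


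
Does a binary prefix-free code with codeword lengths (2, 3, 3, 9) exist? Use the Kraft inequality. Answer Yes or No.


Kraft sum = sum(2^(-l_i)) = 0.502, need <= 1. Result: satisfied (a binary prefix-free code with these lengths exists)

Yes


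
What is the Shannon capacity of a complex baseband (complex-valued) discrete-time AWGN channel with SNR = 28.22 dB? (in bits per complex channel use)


SNR_linear = 10^(28.22/10) = 663.7431; C = log2(1 + SNR_linear) = log2(1 + 663.7431) = 9.3767

9.3767 bits/channel use


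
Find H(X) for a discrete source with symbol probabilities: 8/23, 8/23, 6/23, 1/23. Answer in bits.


H = -sum(p_i * log2(p_i)). Terms: -(8/23)*log2(8/23) = 0.529935; -(8/23)*log2(8/23) = 0.529935; -(6/23)*log2(6/23) = 0.505722; -(1/23)*log2(1/23) = 0.196677. H = 0.529935 + 0.529935 + 0.505722 + 0.196677 = 1.7623

1.7623 bits


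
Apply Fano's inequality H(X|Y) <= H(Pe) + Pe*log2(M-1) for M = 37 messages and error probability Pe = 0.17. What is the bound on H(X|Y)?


H(Pe) = -Pe*log2(Pe) - (1-Pe)*log2(1-Pe) = -0.17*log2(0.17) - 0.83*log2(0.83) = 0.434587 + 0.223118 = 0.6577. Pe*log2(M-1) = 0.17*log2(36) = 0.878887. Bound = H(Pe) + Pe*log2(M-1) = 0.434587 + 0.223118 + 0.878887 = 1.5366

1.5366 bits


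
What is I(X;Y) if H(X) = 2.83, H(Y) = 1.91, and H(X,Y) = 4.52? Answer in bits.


I(X;Y) = H(X) + H(Y) - H(X,Y) = 2.83 + 1.91 - 4.52 = 0.22

0.22 bits


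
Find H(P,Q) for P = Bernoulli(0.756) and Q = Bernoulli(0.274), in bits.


H(P,Q) = -p*log2(q) - (1-p)*log2(1-q). -0.756*log2(0.274) = 1.412021; -0.244*log2(0.726) = 0.112718. H(P,Q) = 1.412021 + 0.112718 = 1.5247

1.5247 bits


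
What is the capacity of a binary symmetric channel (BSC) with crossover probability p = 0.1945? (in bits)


H(p) = -p*log2(p) - (1-p)*log2(1-p) = -0.1945*log2(0.1945) - 0.8055*log2(0.8055) = 0.459440 + 0.251351 = 0.7108. C = 1 - H(p) = 1 - 0.7108 = 0.2892

0.2892 bits


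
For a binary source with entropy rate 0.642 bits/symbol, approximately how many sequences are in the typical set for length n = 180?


log2|A_typical| = nH = 180 * 0.642 = 115.56, so |A_typical| ~ 2^115.56 = 6.124e+34

6.124e+34


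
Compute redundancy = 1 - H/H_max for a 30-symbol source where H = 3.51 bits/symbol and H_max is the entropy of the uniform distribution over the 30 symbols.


H_max = log2(K) = log2(30) = 4.9069 bits/symbol. Redundancy = 1 - H/H_max = 1 - 3.51/4.9069 = 1 - 0.7153 = 0.2847

0.2847


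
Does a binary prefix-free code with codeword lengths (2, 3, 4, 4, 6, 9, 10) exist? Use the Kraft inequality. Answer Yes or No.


Kraft sum = sum(2^(-l_i)) = 0.5186, need <= 1. Result: satisfied (a binary prefix-free code with these lengths exists)

Yes


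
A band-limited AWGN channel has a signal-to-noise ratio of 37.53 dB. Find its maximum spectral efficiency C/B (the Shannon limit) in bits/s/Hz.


SNR_linear = 10^(37.53/10) = 5662.3929; C/B = log2(1 + SNR_linear) = log2(1 + 5662.3929) = 12.4675

12.4675 bits/s/Hz


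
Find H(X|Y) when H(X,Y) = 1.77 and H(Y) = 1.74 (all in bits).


H(X|Y) = H(X,Y) - H(Y) = 1.77 - 1.74 = 0.03

0.03 bits


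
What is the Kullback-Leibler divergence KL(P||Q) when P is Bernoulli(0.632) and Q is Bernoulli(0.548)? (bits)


KL = p*log2(p/q) + (1-p)*log2((1-p)/(1-q)) = 0.632*log2(0.632/0.548) + 0.368*log2(0.368/0.452) = 0.0209

0.0209 bits


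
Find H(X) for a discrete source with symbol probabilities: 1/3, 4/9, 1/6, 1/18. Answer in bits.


H = -sum(p_i * log2(p_i)). Terms: -(1/3)*log2(1/3) = 0.528321; -(4/9)*log2(4/9) = 0.519967; -(1/6)*log2(1/6) = 0.430827; -(1/18)*log2(1/18) = 0.231663. H = 0.528321 + 0.519967 + 0.430827 + 0.231663 = 1.7108

1.7108 bits


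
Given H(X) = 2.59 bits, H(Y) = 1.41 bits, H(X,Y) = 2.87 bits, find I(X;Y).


I(X;Y) = H(X) + H(Y) - H(X,Y) = 2.59 + 1.41 - 2.87 = 1.13

1.13 bits


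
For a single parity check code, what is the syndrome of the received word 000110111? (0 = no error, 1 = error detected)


Syndrome = XOR of all bits = 0 XOR 0 XOR 0 XOR 1 XOR 1 XOR 0 XOR 1 XOR 1 XOR 1 = 1

1


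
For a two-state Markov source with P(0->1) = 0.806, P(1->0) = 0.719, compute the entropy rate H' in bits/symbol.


Stationary distribution: pi_0 = p10/(p01+p10) = 0.4715, pi_1 = 0.5285. Entropy rate H' = pi_0*H(p01) + pi_1*H(p10) = 0.4715*0.7098 + 0.5285*0.8568 = 0.7875

0.7875 bits/symbol


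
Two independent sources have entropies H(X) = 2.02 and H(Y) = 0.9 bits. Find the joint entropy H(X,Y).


For independent variables, H(X,Y) = H(X) + H(Y) = 2.02 + 0.9 = 2.92

2.92 bits


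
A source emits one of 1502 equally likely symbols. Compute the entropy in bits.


H = log2(n) = log2(1502) = 10.5527

10.5527 bits


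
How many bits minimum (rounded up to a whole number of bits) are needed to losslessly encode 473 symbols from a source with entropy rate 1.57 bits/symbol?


Minimum bits >= n * H = 473 * 1.57 = 742.61, rounded up to a whole number of bits = 743

743 bits


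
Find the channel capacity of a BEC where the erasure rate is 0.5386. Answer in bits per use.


C = 1 - epsilon = 1 - 0.5386 = 0.4614

0.4614 bits


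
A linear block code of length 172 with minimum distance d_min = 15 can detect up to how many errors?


Detection capability = d_min - 1 = 15 - 1 = 14

14 errors


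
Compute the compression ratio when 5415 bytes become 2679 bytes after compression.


Ratio = original / compressed = 5415 / 2679 = 2.0213

2.0213


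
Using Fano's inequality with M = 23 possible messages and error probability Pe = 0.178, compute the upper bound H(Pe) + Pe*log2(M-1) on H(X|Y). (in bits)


H(Pe) = -Pe*log2(Pe) - (1-Pe)*log2(1-Pe) = -0.178*log2(0.178) - 0.822*log2(0.822) = 0.443229 + 0.232453 = 0.6757. Pe*log2(M-1) = 0.178*log2(22) = 0.793779. Bound = H(Pe) + Pe*log2(M-1) = 0.443229 + 0.232453 + 0.793779 = 1.4695

1.4695 bits


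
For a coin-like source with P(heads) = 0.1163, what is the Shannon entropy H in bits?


H = -p*log2(p) - (1-p)*log2(1-p). -0.1163*log2(0.1163) = 0.361004; -0.8837*log2(0.8837) = 0.157627. H = 0.361004 + 0.157627 = 0.5186

0.5186 bits


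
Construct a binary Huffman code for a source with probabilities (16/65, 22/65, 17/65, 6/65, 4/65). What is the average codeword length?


Huffman construction (repeatedly merge the two least-probable nodes; each merge adds 1 bit to every symbol beneath it): 4/65 + 6/65 = 2/13; 2/13 + 16/65 = 2/5; 17/65 + 22/65 = 3/5; 2/5 + 3/5 = 1. Resulting codeword lengths (in the order the probabilities were given): (2, 2, 2, 3, 3). L_avg = sum(p_i * l_i) = 16/65*2 + 22/65*2 + 17/65*2 + 6/65*3 + 4/65*3 = 28/13 = 2.1538

2.1538 bits


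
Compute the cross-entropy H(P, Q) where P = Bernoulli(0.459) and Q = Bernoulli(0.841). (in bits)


H(P,Q) = -p*log2(q) - (1-p)*log2(1-q). -0.459*log2(0.841) = 0.114668; -0.541*log2(0.159) = 1.435220. H(P,Q) = 0.114668 + 1.435220 = 1.5499

1.5499 bits


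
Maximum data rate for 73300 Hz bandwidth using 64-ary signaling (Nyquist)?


Rate = 2 * B * log2(M) = 2 * 73300 * 6.0 = 879600.0

879600.0 bps


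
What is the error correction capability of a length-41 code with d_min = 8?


Correction capability = floor((d-1)/2) = floor((8-1)/2) = 3

3 errors


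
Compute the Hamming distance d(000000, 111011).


Count differing positions: ^ ^ ^ . ^ ^ = 5 differences

5


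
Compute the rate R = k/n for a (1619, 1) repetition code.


Rate = k/n = 1/1619

1/1619


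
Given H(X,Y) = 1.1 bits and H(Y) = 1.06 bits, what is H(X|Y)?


H(X|Y) = H(X,Y) - H(Y) = 1.1 - 1.06 = 0.04

0.04 bits


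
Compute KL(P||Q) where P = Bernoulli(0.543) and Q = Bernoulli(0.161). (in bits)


KL = p*log2(p/q) + (1-p)*log2((1-p)/(1-q)) = 0.543*log2(0.543/0.161) + 0.457*log2(0.457/0.839) = 0.5518

0.5518 bits


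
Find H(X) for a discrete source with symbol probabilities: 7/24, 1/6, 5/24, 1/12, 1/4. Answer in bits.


H = -sum(p_i * log2(p_i)). Terms: -(7/24)*log2(7/24) = 0.518469; -(1/6)*log2(1/6) = 0.430827; -(5/24)*log2(5/24) = 0.471466; -(1/12)*log2(1/12) = 0.298747; -(1/4)*log2(1/4) = 0.500000. H = 0.518469 + 0.430827 + 0.471466 + 0.298747 + 0.500000 = 2.2195

2.2195 bits


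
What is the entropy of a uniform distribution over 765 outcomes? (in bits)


H = log2(n) = log2(765) = 9.5793

9.5793 bits


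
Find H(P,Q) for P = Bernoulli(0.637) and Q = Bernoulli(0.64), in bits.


H(P,Q) = -p*log2(q) - (1-p)*log2(1-q). -0.637*log2(0.64) = 0.410136; -0.363*log2(0.36) = 0.535037. H(P,Q) = 0.410136 + 0.535037 = 0.9452

0.9452 bits


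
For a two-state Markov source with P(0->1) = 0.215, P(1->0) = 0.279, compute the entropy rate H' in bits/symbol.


Stationary distribution: pi_0 = p10/(p01+p10) = 0.5648, pi_1 = 0.4352. Entropy rate H' = pi_0*H(p01) + pi_1*H(p10) = 0.5648*0.7509 + 0.4352*0.8541 = 0.7958

0.7958 bits/symbol


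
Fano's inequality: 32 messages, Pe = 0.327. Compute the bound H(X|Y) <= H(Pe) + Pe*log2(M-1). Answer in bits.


H(Pe) = -Pe*log2(Pe) - (1-Pe)*log2(1-Pe) = -0.327*log2(0.327) - 0.673*log2(0.673) = 0.527332 + 0.384499 = 0.9118. Pe*log2(M-1) = 0.327*log2(31) = 1.620022. Bound = H(Pe) + Pe*log2(M-1) = 0.527332 + 0.384499 + 1.620022 = 2.5319

2.5319 bits


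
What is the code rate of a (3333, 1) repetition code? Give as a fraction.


Rate = k/n = 1/3333

1/3333


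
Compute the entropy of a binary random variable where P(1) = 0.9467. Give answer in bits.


H = -p*log2(p) - (1-p)*log2(1-p). -0.9467*log2(0.9467) = 0.074809; -0.0533*log2(0.0533) = 0.225444. H = 0.074809 + 0.225444 = 0.3003

0.3003 bits


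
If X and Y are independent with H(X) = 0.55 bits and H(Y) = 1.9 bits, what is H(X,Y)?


For independent variables, H(X,Y) = H(X) + H(Y) = 0.55 + 1.9 = 2.45

2.45 bits


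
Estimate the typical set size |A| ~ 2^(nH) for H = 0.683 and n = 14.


log2|A_typical| = nH = 14 * 0.683 = 9.562, so |A_typical| ~ 2^9.562 = 7.559e+02

7.559e+02


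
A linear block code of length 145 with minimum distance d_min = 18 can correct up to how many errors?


Correction capability = floor((d-1)/2) = floor((18-1)/2) = 8

8 errors


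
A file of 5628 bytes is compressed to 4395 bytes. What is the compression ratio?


Ratio = original / compressed = 5628 / 4395 = 1.2805

1.2805


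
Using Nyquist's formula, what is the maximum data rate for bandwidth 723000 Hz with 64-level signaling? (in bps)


Rate = 2 * B * log2(M) = 2 * 723000 * 6.0 = 8676000.0

8676000.0 bps


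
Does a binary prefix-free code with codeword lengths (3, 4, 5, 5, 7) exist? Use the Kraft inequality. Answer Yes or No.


Kraft sum = sum(2^(-l_i)) = 0.2578, need <= 1. Result: satisfied (a binary prefix-free code with these lengths exists)

Yes


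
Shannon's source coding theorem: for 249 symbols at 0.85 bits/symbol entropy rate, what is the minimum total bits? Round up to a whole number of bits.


Minimum bits >= n * H = 249 * 0.85 = 211.65, rounded up to a whole number of bits = 212

212 bits


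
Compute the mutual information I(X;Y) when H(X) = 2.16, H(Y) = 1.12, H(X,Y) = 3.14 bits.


I(X;Y) = H(X) + H(Y) - H(X,Y) = 2.16 + 1.12 - 3.14 = 0.14

0.14 bits


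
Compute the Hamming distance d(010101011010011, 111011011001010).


Count differing positions: ^ . ^ ^ ^ . . . . . ^ ^ . . ^ = 7 differences

7


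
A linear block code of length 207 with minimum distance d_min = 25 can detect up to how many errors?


Detection capability = d_min - 1 = 25 - 1 = 24

24 errors


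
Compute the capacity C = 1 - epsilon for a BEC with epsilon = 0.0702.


C = 1 - epsilon = 1 - 0.0702 = 0.9298

0.9298 bits


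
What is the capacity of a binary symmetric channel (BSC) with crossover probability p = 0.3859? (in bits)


H(p) = -p*log2(p) - (1-p)*log2(1-p) = -0.3859*log2(0.3859) - 0.6141*log2(0.6141) = 0.530111 + 0.431991 = 0.9621. C = 1 - H(p) = 1 - 0.9621 = 0.0379

0.0379 bits


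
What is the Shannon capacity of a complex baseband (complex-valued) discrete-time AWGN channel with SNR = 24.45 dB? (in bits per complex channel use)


SNR_linear = 10^(24.45/10) = 278.6121; C = log2(1 + SNR_linear) = log2(1 + 278.6121) = 8.1273

8.1273 bits/channel use


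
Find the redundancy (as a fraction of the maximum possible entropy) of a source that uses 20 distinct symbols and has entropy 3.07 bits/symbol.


H_max = log2(K) = log2(20) = 4.3219 bits/symbol. Redundancy = 1 - H/H_max = 1 - 3.07/4.3219 = 1 - 0.7103 = 0.2897

0.2897


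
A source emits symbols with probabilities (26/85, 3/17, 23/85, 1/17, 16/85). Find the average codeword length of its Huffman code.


Huffman construction (repeatedly merge the two least-probable nodes; each merge adds 1 bit to every symbol beneath it): 1/17 + 3/17 = 4/17; 16/85 + 4/17 = 36/85; 23/85 + 26/85 = 49/85; 36/85 + 49/85 = 1. Resulting codeword lengths (in the order the probabilities were given): (2, 3, 2, 3, 2). L_avg = sum(p_i * l_i) = 26/85*2 + 3/17*3 + 23/85*2 + 1/17*3 + 16/85*2 = 38/17 = 2.2353

2.2353 bits


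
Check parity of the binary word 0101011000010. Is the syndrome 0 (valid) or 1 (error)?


Syndrome = XOR of all bits = 0 XOR 1 XOR 0 XOR 1 XOR 0 XOR 1 XOR 1 XOR 0 XOR 0 XOR 0 XOR 0 XOR 1 XOR 0 = 1

1


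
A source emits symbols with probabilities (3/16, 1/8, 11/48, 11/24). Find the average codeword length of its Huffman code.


Huffman construction (repeatedly merge the two least-probable nodes; each merge adds 1 bit to every symbol beneath it): 1/8 + 3/16 = 5/16; 11/48 + 5/16 = 13/24; 11/24 + 13/24 = 1. Resulting codeword lengths (in the order the probabilities were given): (3, 3, 2, 1). L_avg = sum(p_i * l_i) = 3/16*3 + 1/8*3 + 11/48*2 + 11/24*1 = 89/48 = 1.8542

1.8542 bits


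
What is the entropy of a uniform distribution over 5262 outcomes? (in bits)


H = log2(n) = log2(5262) = 12.3614

12.3614 bits


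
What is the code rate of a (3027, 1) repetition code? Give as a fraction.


Rate = k/n = 1/3027

1/3027


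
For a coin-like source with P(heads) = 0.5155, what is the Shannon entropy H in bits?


H = -p*log2(p) - (1-p)*log2(1-p). -0.5155*log2(0.5155) = 0.492795; -0.4845*log2(0.4845) = 0.506512. H = 0.492795 + 0.506512 = 0.9993

0.9993 bits


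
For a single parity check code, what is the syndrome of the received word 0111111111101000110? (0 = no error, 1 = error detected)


Syndrome = XOR of all bits = 0 XOR 1 XOR 1 XOR 1 XOR 1 XOR 1 XOR 1 XOR 1 XOR 1 XOR 1 XOR 1 XOR 0 XOR 1 XOR 0 XOR 0 XOR 0 XOR 1 XOR 1 XOR 0 = 1

1


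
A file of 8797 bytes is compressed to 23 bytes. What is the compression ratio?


Ratio = original / compressed = 8797 / 23 = 382.4783

382.4783


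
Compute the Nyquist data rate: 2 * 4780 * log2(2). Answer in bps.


Rate = 2 * B * log2(M) = 2 * 4780 * 1.0 = 9560.0

9560.0 bps


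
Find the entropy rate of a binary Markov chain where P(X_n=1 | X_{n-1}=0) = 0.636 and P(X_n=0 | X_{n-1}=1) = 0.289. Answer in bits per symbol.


Stationary distribution: pi_0 = p10/(p01+p10) = 0.3124, pi_1 = 0.6876. Entropy rate H' = pi_0*H(p01) + pi_1*H(p10) = 0.3124*0.946 + 0.6876*0.8674 = 0.892

0.892 bits/symbol


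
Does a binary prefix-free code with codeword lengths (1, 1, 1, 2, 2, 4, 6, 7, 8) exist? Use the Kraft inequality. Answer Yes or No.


Kraft sum = sum(2^(-l_i)) = 2.0898, need <= 1. Result: violated (a binary prefix-free code with these lengths cannot exist)

No


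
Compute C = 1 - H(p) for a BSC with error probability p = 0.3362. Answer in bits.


H(p) = -p*log2(p) - (1-p)*log2(1-p) = -0.3362*log2(0.3362) - 0.6638*log2(0.6638) = 0.528711 + 0.392425 = 0.9211. C = 1 - H(p) = 1 - 0.9211 = 0.0789

0.0789 bits


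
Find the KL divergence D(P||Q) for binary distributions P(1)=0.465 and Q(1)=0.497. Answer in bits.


KL = p*log2(p/q) + (1-p)*log2((1-p)/(1-q)) = 0.465*log2(0.465/0.497) + 0.535*log2(0.535/0.503) = 0.003

0.003 bits


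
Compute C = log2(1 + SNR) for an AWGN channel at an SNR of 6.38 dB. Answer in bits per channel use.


SNR_linear = 10^(6.38/10) = 4.3451; C = log2(1 + SNR_linear) = log2(1 + 4.3451) = 2.4182

2.4182 bits/channel use


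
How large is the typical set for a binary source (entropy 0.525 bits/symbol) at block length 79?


log2|A_typical| = nH = 79 * 0.525 = 41.475, so |A_typical| ~ 2^41.475 = 3.056e+12

3.056e+12


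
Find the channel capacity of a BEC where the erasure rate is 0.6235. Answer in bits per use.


C = 1 - epsilon = 1 - 0.6235 = 0.3765

0.3765 bits


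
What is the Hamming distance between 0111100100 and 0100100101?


Count differing positions: . . ^ ^ . . . . . ^ = 3 differences

3


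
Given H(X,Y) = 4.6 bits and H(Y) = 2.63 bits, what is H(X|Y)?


H(X|Y) = H(X,Y) - H(Y) = 4.6 - 2.63 = 1.97

1.97 bits


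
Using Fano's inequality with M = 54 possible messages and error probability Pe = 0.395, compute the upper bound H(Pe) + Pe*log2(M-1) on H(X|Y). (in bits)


H(Pe) = -Pe*log2(Pe) - (1-Pe)*log2(1-Pe) = -0.395*log2(0.395) - 0.605*log2(0.605) = 0.529330 + 0.438621 = 0.968. Pe*log2(M-1) = 0.395*log2(53) = 2.262529. Bound = H(Pe) + Pe*log2(M-1) = 0.529330 + 0.438621 + 2.262529 = 3.2305

3.2305 bits


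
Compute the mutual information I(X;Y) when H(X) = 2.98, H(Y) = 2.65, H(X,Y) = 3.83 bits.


I(X;Y) = H(X) + H(Y) - H(X,Y) = 2.98 + 2.65 - 3.83 = 1.8

1.8 bits


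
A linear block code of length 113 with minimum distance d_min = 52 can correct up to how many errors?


Correction capability = floor((d-1)/2) = floor((52-1)/2) = 25

25 errors


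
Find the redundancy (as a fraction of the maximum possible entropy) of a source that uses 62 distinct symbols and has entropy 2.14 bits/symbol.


H_max = log2(K) = log2(62) = 5.9542 bits/symbol. Redundancy = 1 - H/H_max = 1 - 2.14/5.9542 = 1 - 0.3594 = 0.6406

0.6406


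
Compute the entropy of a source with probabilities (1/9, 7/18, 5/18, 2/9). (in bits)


H = -sum(p_i * log2(p_i)). Terms: -(1/9)*log2(1/9) = 0.352214; -(7/18)*log2(7/18) = 0.529888; -(5/18)*log2(5/18) = 0.513332; -(2/9)*log2(2/9) = 0.482206. H = 0.352214 + 0.529888 + 0.513332 + 0.482206 = 1.8776

1.8776 bits


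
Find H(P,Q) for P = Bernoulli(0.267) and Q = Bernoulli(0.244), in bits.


H(P,Q) = -p*log2(q) - (1-p)*log2(1-q). -0.267*log2(0.244) = 0.543358; -0.733*log2(0.756) = 0.295796. H(P,Q) = 0.543358 + 0.295796 = 0.8392

0.8392 bits


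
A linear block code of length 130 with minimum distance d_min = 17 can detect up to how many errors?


Detection capability = d_min - 1 = 17 - 1 = 16

16 errors


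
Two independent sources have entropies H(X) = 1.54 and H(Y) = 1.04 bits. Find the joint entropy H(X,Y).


For independent variables, H(X,Y) = H(X) + H(Y) = 1.54 + 1.04 = 2.58

2.58 bits


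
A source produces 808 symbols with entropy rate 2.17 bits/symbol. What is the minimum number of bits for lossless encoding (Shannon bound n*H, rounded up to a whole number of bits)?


Minimum bits >= n * H = 808 * 2.17 = 1753.36, rounded up to a whole number of bits = 1754

1754 bits


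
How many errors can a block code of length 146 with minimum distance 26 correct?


Correction capability = floor((d-1)/2) = floor((26-1)/2) = 12

12 errors


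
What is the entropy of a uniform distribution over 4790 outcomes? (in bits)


H = log2(n) = log2(4790) = 12.2258

12.2258 bits


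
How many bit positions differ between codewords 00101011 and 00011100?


Count differing positions: . . ^ ^ . ^ ^ ^ = 5 differences

5


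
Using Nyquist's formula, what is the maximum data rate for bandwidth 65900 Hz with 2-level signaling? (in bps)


Rate = 2 * B * log2(M) = 2 * 65900 * 1.0 = 131800.0

131800.0 bps


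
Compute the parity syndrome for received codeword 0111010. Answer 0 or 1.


Syndrome = XOR of all bits = 0 XOR 1 XOR 1 XOR 1 XOR 0 XOR 1 XOR 0 = 0

0


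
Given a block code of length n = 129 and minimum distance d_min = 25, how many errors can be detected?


Detection capability = d_min - 1 = 25 - 1 = 24

24 errors


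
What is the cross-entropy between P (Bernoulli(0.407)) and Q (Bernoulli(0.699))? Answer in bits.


H(P,Q) = -p*log2(q) - (1-p)*log2(1-q). -0.407*log2(0.699) = 0.210271; -0.593*log2(0.301) = 1.027174. H(P,Q) = 0.210271 + 1.027174 = 1.2374

1.2374 bits


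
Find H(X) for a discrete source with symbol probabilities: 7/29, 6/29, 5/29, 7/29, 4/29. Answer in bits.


H = -sum(p_i * log2(p_i)). Terms: -(7/29)*log2(7/29) = 0.494979; -(6/29)*log2(6/29) = 0.470280; -(5/29)*log2(5/29) = 0.437251; -(7/29)*log2(7/29) = 0.494979; -(4/29)*log2(4/29) = 0.394204. H = 0.494979 + 0.470280 + 0.437251 + 0.494979 + 0.394204 = 2.2917

2.2917 bits


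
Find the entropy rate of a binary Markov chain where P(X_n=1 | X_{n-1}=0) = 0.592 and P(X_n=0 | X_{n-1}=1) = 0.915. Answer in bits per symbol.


Stationary distribution: pi_0 = p10/(p01+p10) = 0.6072, pi_1 = 0.3928. Entropy rate H' = pi_0*H(p01) + pi_1*H(p10) = 0.6072*0.9754 + 0.3928*0.4196 = 0.7571

0.7571 bits/symbol


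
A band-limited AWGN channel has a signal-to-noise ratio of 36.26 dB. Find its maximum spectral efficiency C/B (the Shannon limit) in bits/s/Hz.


SNR_linear = 10^(36.26/10) = 4226.6861; C/B = log2(1 + SNR_linear) = log2(1 + 4226.6861) = 12.0457

12.0457 bits/s/Hz


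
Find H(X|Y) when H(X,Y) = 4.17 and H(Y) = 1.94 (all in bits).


H(X|Y) = H(X,Y) - H(Y) = 4.17 - 1.94 = 2.23

2.23 bits


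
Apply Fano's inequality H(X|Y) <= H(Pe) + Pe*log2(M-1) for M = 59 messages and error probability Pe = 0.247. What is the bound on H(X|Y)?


H(Pe) = -Pe*log2(Pe) - (1-Pe)*log2(1-Pe) = -0.247*log2(0.247) - 0.753*log2(0.753) = 0.498302 + 0.308187 = 0.8065. Pe*log2(M-1) = 0.247*log2(58) = 1.446921. Bound = H(Pe) + Pe*log2(M-1) = 0.498302 + 0.308187 + 1.446921 = 2.2534

2.2534 bits


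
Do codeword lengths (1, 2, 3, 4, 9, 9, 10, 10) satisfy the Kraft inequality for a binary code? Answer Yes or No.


Kraft sum = sum(2^(-l_i)) = 0.9434, need <= 1. Result: satisfied (a binary prefix-free code with these lengths exists)

Yes


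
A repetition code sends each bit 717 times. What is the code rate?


Rate = k/n = 1/717

1/717


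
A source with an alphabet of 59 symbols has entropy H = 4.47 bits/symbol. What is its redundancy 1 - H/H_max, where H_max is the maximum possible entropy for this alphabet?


H_max = log2(K) = log2(59) = 5.8826 bits/symbol. Redundancy = 1 - H/H_max = 1 - 4.47/5.8826 = 1 - 0.7599 = 0.2401

0.2401


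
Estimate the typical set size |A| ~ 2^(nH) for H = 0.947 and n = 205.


log2|A_typical| = nH = 205 * 0.947 = 194.135, so |A_typical| ~ 2^194.135 = 2.757e+58

2.757e+58


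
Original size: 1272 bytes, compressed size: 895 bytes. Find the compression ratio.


Ratio = original / compressed = 1272 / 895 = 1.4212

1.4212


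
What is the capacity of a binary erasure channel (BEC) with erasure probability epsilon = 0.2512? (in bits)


C = 1 - epsilon = 1 - 0.2512 = 0.7488

0.7488 bits


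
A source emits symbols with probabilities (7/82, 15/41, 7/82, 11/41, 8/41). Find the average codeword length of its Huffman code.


Huffman construction (repeatedly merge the two least-probable nodes; each merge adds 1 bit to every symbol beneath it): 7/82 + 7/82 = 7/41; 7/41 + 8/41 = 15/41; 11/41 + 15/41 = 26/41; 15/41 + 26/41 = 1. Resulting codeword lengths (in the order the probabilities were given): (3, 2, 3, 2, 2). L_avg = sum(p_i * l_i) = 7/82*3 + 15/41*2 + 7/82*3 + 11/41*2 + 8/41*2 = 89/41 = 2.1707

2.1707 bits


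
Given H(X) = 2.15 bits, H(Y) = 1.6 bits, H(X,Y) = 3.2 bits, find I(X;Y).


I(X;Y) = H(X) + H(Y) - H(X,Y) = 2.15 + 1.6 - 3.2 = 0.55

0.55 bits


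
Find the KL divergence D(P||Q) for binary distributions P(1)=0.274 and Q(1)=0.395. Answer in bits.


KL = p*log2(p/q) + (1-p)*log2((1-p)/(1-q)) = 0.274*log2(0.274/0.395) + 0.726*log2(0.726/0.605) = 0.0464

0.0464 bits


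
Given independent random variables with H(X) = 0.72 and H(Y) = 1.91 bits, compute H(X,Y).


For independent variables, H(X,Y) = H(X) + H(Y) = 0.72 + 1.91 = 2.63

2.63 bits


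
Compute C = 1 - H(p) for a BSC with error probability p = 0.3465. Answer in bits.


H(p) = -p*log2(p) - (1-p)*log2(1-p) = -0.3465*log2(0.3465) - 0.6535*log2(0.6535) = 0.529824 + 0.401080 = 0.9309. C = 1 - H(p) = 1 - 0.9309 = 0.0691

0.0691 bits


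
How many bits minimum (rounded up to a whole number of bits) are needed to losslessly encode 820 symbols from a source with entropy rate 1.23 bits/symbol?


Minimum bits >= n * H = 820 * 1.23 = 1008.6, rounded up to a whole number of bits = 1009

1009 bits


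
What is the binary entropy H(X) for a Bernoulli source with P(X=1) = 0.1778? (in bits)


H = -p*log2(p) - (1-p)*log2(1-p). -0.1778*log2(0.1778) = 0.443019; -0.8222*log2(0.8222) = 0.232221. H = 0.443019 + 0.232221 = 0.6752

0.6752 bits


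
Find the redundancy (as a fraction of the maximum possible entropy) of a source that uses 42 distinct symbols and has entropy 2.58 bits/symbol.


H_max = log2(K) = log2(42) = 5.3923 bits/symbol. Redundancy = 1 - H/H_max = 1 - 2.58/5.3923 = 1 - 0.4785 = 0.5215

0.5215


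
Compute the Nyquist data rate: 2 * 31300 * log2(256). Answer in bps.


Rate = 2 * B * log2(M) = 2 * 31300 * 8.0 = 500800.0

500800.0 bps


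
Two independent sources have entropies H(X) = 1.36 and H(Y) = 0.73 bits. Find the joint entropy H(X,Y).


For independent variables, H(X,Y) = H(X) + H(Y) = 1.36 + 0.73 = 2.09

2.09 bits


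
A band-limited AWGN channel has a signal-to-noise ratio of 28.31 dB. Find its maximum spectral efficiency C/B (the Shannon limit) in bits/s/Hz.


SNR_linear = 10^(28.31/10) = 677.6415; C/B = log2(1 + SNR_linear) = log2(1 + 677.6415) = 9.4065

9.4065 bits/s/Hz


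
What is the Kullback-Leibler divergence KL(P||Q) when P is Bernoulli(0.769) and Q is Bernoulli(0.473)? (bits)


KL = p*log2(p/q) + (1-p)*log2((1-p)/(1-q)) = 0.769*log2(0.769/0.473) + 0.231*log2(0.231/0.527) = 0.2643

0.2643 bits


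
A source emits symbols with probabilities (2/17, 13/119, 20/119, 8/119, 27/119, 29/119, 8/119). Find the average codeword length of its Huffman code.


Huffman construction (repeatedly merge the two least-probable nodes; each merge adds 1 bit to every symbol beneath it): 8/119 + 8/119 = 16/119; 13/119 + 2/17 = 27/119; 16/119 + 20/119 = 36/119; 27/119 + 27/119 = 54/119; 29/119 + 36/119 = 65/119; 54/119 + 65/119 = 1. Resulting codeword lengths (in the order the probabilities were given): (3, 3, 3, 4, 2, 2, 4). L_avg = sum(p_i * l_i) = 2/17*3 + 13/119*3 + 20/119*3 + 8/119*4 + 27/119*2 + 29/119*2 + 8/119*4 = 317/119 = 2.6639

2.6639 bits
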